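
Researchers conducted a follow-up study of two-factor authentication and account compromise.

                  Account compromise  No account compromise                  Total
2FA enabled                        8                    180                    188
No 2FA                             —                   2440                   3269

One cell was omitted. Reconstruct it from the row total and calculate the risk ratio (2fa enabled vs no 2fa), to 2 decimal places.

The missing cell is in the unexposed row: 3269 − 2440 = 829.
So a = 8, b = 180, c = 829, d = 2440.
RR = [a/(a+b)] / [c/(c+d)] = (8/188) / (829/3269) = 0.04255/0.25359 = 0.16780

0.17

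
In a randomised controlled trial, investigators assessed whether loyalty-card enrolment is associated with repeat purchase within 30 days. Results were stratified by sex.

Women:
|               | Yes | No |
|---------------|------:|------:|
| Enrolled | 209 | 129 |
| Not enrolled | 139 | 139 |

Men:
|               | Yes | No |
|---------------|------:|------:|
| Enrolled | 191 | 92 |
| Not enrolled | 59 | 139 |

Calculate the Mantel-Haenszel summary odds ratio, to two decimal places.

OR_MH = Σ(aᵢdᵢ/nᵢ) / Σ(bᵢcᵢ/nᵢ), where nᵢ is the stratum total.
Stratum 1 (Women): n = 616; a·d/n = 209·139/616 = 47.1607; b·c/n = 129·139/616 = 29.1088
Stratum 2 (Men): n = 481; a·d/n = 191·139/481 = 55.1954; b·c/n = 92·59/481 = 11.2848
OR_MH = (47.1607 + 55.1954) / (29.1088 + 11.2848) = 102.3561 / 40.3936 = 2.53397

2.53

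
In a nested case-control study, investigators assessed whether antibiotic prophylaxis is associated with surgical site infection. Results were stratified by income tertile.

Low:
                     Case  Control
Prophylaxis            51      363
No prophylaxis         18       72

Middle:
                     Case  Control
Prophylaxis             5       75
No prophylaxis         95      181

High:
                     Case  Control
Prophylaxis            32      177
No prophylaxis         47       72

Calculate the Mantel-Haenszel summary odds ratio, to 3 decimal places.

0.289

OR_MH = Σ(aᵢdᵢ/nᵢ) / Σ(bᵢcᵢ/nᵢ), where nᵢ is the stratum total.
Stratum 1 (Low): n = 504; a·d/n = 51·72/504 = 7.2857; b·c/n = 363·18/504 = 12.9643
Stratum 2 (Middle): n = 356; a·d/n = 5·181/356 = 2.5421; b·c/n = 75·95/356 = 20.0140
Stratum 3 (High): n = 328; a·d/n = 32·72/328 = 7.0244; b·c/n = 177·47/328 = 25.3628
OR_MH = (7.2857 + 2.5421 + 7.0244) / (12.9643 + 20.0140 + 25.3628) = 16.8522 / 58.3411 = 0.28886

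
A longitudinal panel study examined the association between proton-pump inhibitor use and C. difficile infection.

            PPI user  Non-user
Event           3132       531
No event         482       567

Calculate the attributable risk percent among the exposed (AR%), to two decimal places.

44.20

Reading the table with exposure as columns: a = 3132 (PPI user, case), b = 482 (PPI user, non-case), c = 531 (Non-user, case), d = 567.
Risk in exposed = 3132/3614 = 0.86663; risk in unexposed = 531/1098 = 0.48361.
RR = 0.86663/0.48361 = 1.79201
AR% = (RR − 1)/RR × 100 = (1.79201 − 1)/1.79201 × 100 = 44.1969%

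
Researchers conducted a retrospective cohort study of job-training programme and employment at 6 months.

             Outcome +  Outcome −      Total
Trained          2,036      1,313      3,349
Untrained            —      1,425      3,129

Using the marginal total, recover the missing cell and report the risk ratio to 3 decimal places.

The missing cell is in the unexposed row: 3129 − 1425 = 1704.
So a = 2036, b = 1313, c = 1704, d = 1425.
RR = [a/(a+b)] / [c/(c+d)] = (2036/3349) / (1704/3129) = 0.60794/0.54458 = 1.11635

1.116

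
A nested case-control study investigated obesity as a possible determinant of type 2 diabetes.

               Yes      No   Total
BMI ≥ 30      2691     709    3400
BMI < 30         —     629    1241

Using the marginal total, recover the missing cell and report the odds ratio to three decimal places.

3.901

The missing cell is in the unexposed row: 1241 − 629 = 612.
So a = 2691, b = 709, c = 612, d = 629.
OR = (a·d)/(b·c) = (2691 × 629) / (709 × 612) = 1692639 / 433908 = 3.90092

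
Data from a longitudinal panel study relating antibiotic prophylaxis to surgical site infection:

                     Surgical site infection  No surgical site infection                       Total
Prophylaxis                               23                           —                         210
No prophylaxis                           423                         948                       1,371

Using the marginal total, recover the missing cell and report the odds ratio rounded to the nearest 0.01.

0.28

The missing cell is in the exposed row: 210 − 23 = 187.
So a = 23, b = 187, c = 423, d = 948.
OR = (a·d)/(b·c) = (23 × 948) / (187 × 423) = 21804 / 79101 = 0.27565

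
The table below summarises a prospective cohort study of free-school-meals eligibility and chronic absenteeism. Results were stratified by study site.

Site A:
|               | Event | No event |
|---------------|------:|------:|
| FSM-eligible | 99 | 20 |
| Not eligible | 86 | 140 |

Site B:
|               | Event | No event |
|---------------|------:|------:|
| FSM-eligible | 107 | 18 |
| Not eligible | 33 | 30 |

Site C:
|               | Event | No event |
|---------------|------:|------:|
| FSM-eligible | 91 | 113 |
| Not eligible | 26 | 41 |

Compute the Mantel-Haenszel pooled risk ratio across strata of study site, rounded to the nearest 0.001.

1.731

RR_MH = Σ(aᵢ·n₀ᵢ/nᵢ) / Σ(cᵢ·n₁ᵢ/nᵢ), with n₁ᵢ = aᵢ+bᵢ (exposed), n₀ᵢ = cᵢ+dᵢ (unexposed), nᵢ = n₁ᵢ+n₀ᵢ.
Stratum 1 (Site A): n₁ = 119, n₀ = 226, n = 345; a·n₀/n = 99·226/345 = 64.8522; c·n₁/n = 86·119/345 = 29.6638
Stratum 2 (Site B): n₁ = 125, n₀ = 63, n = 188; a·n₀/n = 107·63/188 = 35.8564; c·n₁/n = 33·125/188 = 21.9415
Stratum 3 (Site C): n₁ = 204, n₀ = 67, n = 271; a·n₀/n = 91·67/271 = 22.4982; c·n₁/n = 26·204/271 = 19.5720
RR_MH = (64.8522 + 35.8564 + 22.4982) / (29.6638 + 21.9415 + 19.5720) = 123.2067 / 71.1772 = 1.73099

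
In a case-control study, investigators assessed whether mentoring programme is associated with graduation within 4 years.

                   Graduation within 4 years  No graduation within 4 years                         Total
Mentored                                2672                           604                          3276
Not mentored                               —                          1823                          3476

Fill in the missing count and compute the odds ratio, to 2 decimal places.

4.88

The missing cell is in the unexposed row: 3476 − 1823 = 1653.
So a = 2672, b = 604, c = 1653, d = 1823.
OR = (a·d)/(b·c) = (2672 × 1823) / (604 × 1653) = 4871056 / 998412 = 4.87880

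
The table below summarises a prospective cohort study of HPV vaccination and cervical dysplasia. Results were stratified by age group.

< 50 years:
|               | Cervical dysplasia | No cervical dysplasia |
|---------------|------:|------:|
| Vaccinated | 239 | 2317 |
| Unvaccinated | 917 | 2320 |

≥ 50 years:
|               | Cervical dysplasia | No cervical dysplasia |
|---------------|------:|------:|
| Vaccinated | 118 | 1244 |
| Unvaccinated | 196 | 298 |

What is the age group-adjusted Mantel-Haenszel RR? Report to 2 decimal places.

RR_MH = Σ(aᵢ·n₀ᵢ/nᵢ) / Σ(cᵢ·n₁ᵢ/nᵢ), with n₁ᵢ = aᵢ+bᵢ (exposed), n₀ᵢ = cᵢ+dᵢ (unexposed), nᵢ = n₁ᵢ+n₀ᵢ.
Stratum 1 (< 50 years): n₁ = 2556, n₀ = 3237, n = 5793; a·n₀/n = 239·3237/5793 = 133.5479; c·n₁/n = 917·2556/5793 = 404.6007
Stratum 2 (≥ 50 years): n₁ = 1362, n₀ = 494, n = 1856; a·n₀/n = 118·494/1856 = 31.4073; c·n₁/n = 196·1362/1856 = 143.8319
RR_MH = (133.5479 + 31.4073) / (404.6007 + 143.8319) = 164.9552 / 548.4326 = 0.30078

0.30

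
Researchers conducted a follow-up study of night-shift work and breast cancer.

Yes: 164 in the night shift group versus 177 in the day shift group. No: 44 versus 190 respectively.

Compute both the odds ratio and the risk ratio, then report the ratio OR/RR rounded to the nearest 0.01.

2.45

From the description: a = 164, b = 44, c = 177, d = 190.
OR = (164·190)/(44·177) = 31160/7788 = 4.00103
Risk in exposed = 164/208 = 0.78846; risk in unexposed = 177/367 = 0.48229; RR = 1.63483
OR/RR = 4.00103 / 1.63483 = 2.44736
The outcome is not rare, so the OR lies further from 1 than the RR.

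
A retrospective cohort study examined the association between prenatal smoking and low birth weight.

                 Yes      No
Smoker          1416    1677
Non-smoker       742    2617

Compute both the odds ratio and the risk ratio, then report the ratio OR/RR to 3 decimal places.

1.437

Cells: a = 1416, b = 1677, c = 742, d = 2617.
OR = (1416·2617)/(1677·742) = 3705672/1244334 = 2.97804
Risk in exposed = 1416/3093 = 0.45781; risk in unexposed = 742/3359 = 0.22090; RR = 2.07248
OR/RR = 2.97804 / 2.07248 = 1.43695
The outcome is not rare, so the OR lies further from 1 than the RR.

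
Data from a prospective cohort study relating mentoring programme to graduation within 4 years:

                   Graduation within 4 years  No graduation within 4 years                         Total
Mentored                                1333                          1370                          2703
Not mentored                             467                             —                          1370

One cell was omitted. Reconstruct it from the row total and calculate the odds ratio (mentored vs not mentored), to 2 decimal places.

The missing cell is in the unexposed row: 1370 − 467 = 903.
So a = 1333, b = 1370, c = 467, d = 903.
OR = (a·d)/(b·c) = (1333 × 903) / (1370 × 467) = 1203699 / 639790 = 1.88140

1.88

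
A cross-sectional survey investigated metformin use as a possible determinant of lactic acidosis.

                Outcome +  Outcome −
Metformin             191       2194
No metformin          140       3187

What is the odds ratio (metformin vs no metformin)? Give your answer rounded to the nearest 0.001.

Cells: a = 191, b = 2194, c = 140, d = 3187.
OR = (a·d)/(b·c) = (191 × 3187) / (2194 × 140) = 608717 / 307160 = 1.98176
The odds of lactic acidosis are about 1.98 times as high in the metformin group.

1.982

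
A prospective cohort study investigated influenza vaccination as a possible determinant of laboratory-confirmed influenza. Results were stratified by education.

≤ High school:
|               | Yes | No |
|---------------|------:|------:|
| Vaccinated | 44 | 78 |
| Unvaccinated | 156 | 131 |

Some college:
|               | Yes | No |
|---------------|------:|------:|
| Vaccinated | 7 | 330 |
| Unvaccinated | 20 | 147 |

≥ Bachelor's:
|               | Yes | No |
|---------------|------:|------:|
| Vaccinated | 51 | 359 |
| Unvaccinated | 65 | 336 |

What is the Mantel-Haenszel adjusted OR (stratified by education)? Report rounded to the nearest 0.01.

0.52

OR_MH = Σ(aᵢdᵢ/nᵢ) / Σ(bᵢcᵢ/nᵢ), where nᵢ is the stratum total.
Stratum 1 (≤ High school): n = 409; a·d/n = 44·131/409 = 14.0929; b·c/n = 78·156/409 = 29.7506
Stratum 2 (Some college): n = 504; a·d/n = 7·147/504 = 2.0417; b·c/n = 330·20/504 = 13.0952
Stratum 3 (≥ Bachelor's): n = 811; a·d/n = 51·336/811 = 21.1295; b·c/n = 359·65/811 = 28.7731
OR_MH = (14.0929 + 2.0417 + 21.1295) / (29.7506 + 13.0952 + 28.7731) = 37.2640 / 71.6190 = 0.52031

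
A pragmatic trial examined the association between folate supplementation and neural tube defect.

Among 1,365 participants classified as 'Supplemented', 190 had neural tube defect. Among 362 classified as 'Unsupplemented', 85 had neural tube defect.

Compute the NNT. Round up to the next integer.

11

Risk in treated group = 190/1365 = 0.13919; risk in control = 85/362 = 0.23481.
Absolute risk reduction = 0.23481 − 0.13919 = 0.09561
NNT = 1 / ARR = 1 / 0.09561 = 10.459 → round up → 11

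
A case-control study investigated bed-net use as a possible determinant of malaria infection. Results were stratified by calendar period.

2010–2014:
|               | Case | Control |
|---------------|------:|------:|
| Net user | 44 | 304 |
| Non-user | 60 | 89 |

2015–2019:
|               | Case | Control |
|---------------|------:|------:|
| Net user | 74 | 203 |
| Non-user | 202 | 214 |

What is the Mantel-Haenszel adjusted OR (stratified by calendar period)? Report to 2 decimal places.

0.32

OR_MH = Σ(aᵢdᵢ/nᵢ) / Σ(bᵢcᵢ/nᵢ), where nᵢ is the stratum total.
Stratum 1 (2010–2014): n = 497; a·d/n = 44·89/497 = 7.8793; b·c/n = 304·60/497 = 36.7002
Stratum 2 (2015–2019): n = 693; a·d/n = 74·214/693 = 22.8514; b·c/n = 203·202/693 = 59.1717
OR_MH = (7.8793 + 22.8514) / (36.7002 + 59.1717) = 30.7306 / 95.8719 = 0.32054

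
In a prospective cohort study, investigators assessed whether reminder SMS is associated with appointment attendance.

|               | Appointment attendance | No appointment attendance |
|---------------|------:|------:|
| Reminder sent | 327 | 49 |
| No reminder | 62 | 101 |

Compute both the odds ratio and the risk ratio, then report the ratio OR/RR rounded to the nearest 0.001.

Cells: a = 327, b = 49, c = 62, d = 101.
OR = (327·101)/(49·62) = 33027/3038 = 10.87130
Risk in exposed = 327/376 = 0.86968; risk in unexposed = 62/163 = 0.38037; RR = 2.28642
OR/RR = 10.87130 / 2.28642 = 4.75473
The outcome is not rare, so the OR lies further from 1 than the RR.

4.755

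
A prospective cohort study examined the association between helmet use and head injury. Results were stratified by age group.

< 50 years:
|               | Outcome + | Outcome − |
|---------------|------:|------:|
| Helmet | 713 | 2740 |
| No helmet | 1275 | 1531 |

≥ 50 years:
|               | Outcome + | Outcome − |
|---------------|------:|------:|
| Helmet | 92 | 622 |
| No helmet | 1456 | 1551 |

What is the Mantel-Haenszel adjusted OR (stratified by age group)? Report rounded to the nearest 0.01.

0.27

OR_MH = Σ(aᵢdᵢ/nᵢ) / Σ(bᵢcᵢ/nᵢ), where nᵢ is the stratum total.
Stratum 1 (< 50 years): n = 6259; a·d/n = 713·1531/6259 = 174.4053; b·c/n = 2740·1275/6259 = 558.1563
Stratum 2 (≥ 50 years): n = 3721; a·d/n = 92·1551/3721 = 38.3478; b·c/n = 622·1456/3721 = 243.3840
OR_MH = (174.4053 + 38.3478) / (558.1563 + 243.3840) = 212.7531 / 801.5403 = 0.26543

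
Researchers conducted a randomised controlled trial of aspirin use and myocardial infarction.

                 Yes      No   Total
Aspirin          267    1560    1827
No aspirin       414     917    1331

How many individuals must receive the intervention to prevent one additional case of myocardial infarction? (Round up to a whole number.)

Risk in treated group = 267/1827 = 0.14614; risk in control = 414/1331 = 0.31104.
Absolute risk reduction = 0.31104 − 0.14614 = 0.16490
NNT = 1 / ARR = 1 / 0.16490 = 6.064 → round up → 7

7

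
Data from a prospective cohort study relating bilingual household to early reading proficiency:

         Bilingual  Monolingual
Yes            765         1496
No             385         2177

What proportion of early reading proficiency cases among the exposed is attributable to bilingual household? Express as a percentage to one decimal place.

38.8

Reading the table with exposure as columns: a = 765 (Bilingual, case), b = 385 (Bilingual, non-case), c = 1496 (Monolingual, case), d = 2177.
Risk in exposed = 765/1150 = 0.66522; risk in unexposed = 1496/3673 = 0.40730.
RR = 0.66522/0.40730 = 1.63325
AR% = (RR − 1)/RR × 100 = (1.63325 − 1)/1.63325 × 100 = 38.7724%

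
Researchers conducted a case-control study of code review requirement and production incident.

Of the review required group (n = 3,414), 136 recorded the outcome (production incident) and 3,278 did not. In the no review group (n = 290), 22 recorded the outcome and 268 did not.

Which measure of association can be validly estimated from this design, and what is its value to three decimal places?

0.505

From the description: a = 136, b = 3278, c = 22, d = 268.
This is a case-control study: participants were sampled on outcome status, so risks in the source population cannot be estimated directly — relative risk is not valid here. The odds ratio is the appropriate measure.
OR = (a·d)/(b·c) = (136 × 268) / (3278 × 22) = 36448 / 72116 = 0.50541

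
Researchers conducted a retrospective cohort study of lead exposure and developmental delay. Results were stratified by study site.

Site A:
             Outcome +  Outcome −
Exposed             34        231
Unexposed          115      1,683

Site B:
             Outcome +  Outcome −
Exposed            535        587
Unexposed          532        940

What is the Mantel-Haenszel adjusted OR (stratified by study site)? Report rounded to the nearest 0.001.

OR_MH = Σ(aᵢdᵢ/nᵢ) / Σ(bᵢcᵢ/nᵢ), where nᵢ is the stratum total.
Stratum 1 (Site A): n = 2063; a·d/n = 34·1683/2063 = 27.7373; b·c/n = 231·115/2063 = 12.8769
Stratum 2 (Site B): n = 2594; a·d/n = 535·940/2594 = 193.8705; b·c/n = 587·532/2594 = 120.3870
OR_MH = (27.7373 + 193.8705) / (12.8769 + 120.3870) = 221.6077 / 133.2639 = 1.66292

1.663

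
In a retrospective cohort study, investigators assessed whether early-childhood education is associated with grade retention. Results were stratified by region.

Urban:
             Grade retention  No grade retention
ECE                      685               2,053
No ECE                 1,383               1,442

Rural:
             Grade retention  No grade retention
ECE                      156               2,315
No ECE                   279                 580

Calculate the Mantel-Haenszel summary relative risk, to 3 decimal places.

RR_MH = Σ(aᵢ·n₀ᵢ/nᵢ) / Σ(cᵢ·n₁ᵢ/nᵢ), with n₁ᵢ = aᵢ+bᵢ (exposed), n₀ᵢ = cᵢ+dᵢ (unexposed), nᵢ = n₁ᵢ+n₀ᵢ.
Stratum 1 (Urban): n₁ = 2738, n₀ = 2825, n = 5563; a·n₀/n = 685·2825/5563 = 347.8564; c·n₁/n = 1383·2738/5563 = 680.6856
Stratum 2 (Rural): n₁ = 2471, n₀ = 859, n = 3330; a·n₀/n = 156·859/3330 = 40.2414; c·n₁/n = 279·2471/3330 = 207.0297
RR_MH = (347.8564 + 40.2414) / (680.6856 + 207.0297) = 388.0978 / 887.7153 = 0.43719

0.437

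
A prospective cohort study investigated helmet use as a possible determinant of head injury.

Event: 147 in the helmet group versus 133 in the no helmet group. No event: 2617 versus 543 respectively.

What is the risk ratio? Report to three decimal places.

From the description: a = 147, b = 2617, c = 133, d = 543.
Risk in exposed = 147/2764 = 0.05318; risk in unexposed = 133/676 = 0.19675.
RR = 0.05318 / 0.19675 = 0.27032
The risk is 73% lower among the exposed than among the unexposed.

0.270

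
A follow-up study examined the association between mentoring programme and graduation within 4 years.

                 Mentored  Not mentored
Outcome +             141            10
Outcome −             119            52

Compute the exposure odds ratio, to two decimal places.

6.16

Reading the table with exposure as columns: a = 141 (Mentored, case), b = 119 (Mentored, non-case), c = 10 (Not mentored, case), d = 52.
OR = (a·d)/(b·c) = (141 × 52) / (119 × 10) = 7332 / 1190 = 6.16134
The odds of graduation within 4 years are about 6.16 times as high in the mentored group.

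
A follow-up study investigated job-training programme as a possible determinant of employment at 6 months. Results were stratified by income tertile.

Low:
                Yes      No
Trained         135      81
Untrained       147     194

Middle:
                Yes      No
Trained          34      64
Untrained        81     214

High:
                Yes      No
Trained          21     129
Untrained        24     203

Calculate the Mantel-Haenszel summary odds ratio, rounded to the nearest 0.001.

OR_MH = Σ(aᵢdᵢ/nᵢ) / Σ(bᵢcᵢ/nᵢ), where nᵢ is the stratum total.
Stratum 1 (Low): n = 557; a·d/n = 135·194/557 = 47.0197; b·c/n = 81·147/557 = 21.3770
Stratum 2 (Middle): n = 393; a·d/n = 34·214/393 = 18.5140; b·c/n = 64·81/393 = 13.1908
Stratum 3 (High): n = 377; a·d/n = 21·203/377 = 11.3077; b·c/n = 129·24/377 = 8.2122
OR_MH = (47.0197 + 18.5140 + 11.3077) / (21.3770 + 13.1908 + 8.2122) = 76.8414 / 42.7801 = 1.79620

1.796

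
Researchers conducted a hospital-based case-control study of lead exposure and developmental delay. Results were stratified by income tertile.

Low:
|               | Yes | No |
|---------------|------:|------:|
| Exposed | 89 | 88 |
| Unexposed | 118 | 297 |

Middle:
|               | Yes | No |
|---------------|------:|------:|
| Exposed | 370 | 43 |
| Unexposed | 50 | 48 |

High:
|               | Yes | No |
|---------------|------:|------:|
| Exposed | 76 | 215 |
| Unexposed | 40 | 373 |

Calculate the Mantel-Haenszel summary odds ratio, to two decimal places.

OR_MH = Σ(aᵢdᵢ/nᵢ) / Σ(bᵢcᵢ/nᵢ), where nᵢ is the stratum total.
Stratum 1 (Low): n = 592; a·d/n = 89·297/592 = 44.6503; b·c/n = 88·118/592 = 17.5405
Stratum 2 (Middle): n = 511; a·d/n = 370·48/511 = 34.7554; b·c/n = 43·50/511 = 4.2074
Stratum 3 (High): n = 704; a·d/n = 76·373/704 = 40.2670; b·c/n = 215·40/704 = 12.2159
OR_MH = (44.6503 + 34.7554 + 40.2670) / (17.5405 + 4.2074 + 12.2159) = 119.6728 / 33.9639 = 3.52353

3.52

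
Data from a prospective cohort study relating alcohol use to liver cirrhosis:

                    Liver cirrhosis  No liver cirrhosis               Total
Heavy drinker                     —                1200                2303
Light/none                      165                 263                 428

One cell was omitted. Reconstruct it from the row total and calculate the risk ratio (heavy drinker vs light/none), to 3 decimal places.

1.242

The missing cell is in the exposed row: 2303 − 1200 = 1103.
So a = 1103, b = 1200, c = 165, d = 263.
RR = [a/(a+b)] / [c/(c+d)] = (1103/2303) / (165/428) = 0.47894/0.38551 = 1.24234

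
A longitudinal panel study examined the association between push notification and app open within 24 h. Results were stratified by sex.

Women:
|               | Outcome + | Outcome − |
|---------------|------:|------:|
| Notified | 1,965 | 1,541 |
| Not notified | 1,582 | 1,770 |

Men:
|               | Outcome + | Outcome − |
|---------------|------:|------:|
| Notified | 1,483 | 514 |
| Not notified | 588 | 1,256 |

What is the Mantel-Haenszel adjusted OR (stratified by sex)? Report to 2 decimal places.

2.29

OR_MH = Σ(aᵢdᵢ/nᵢ) / Σ(bᵢcᵢ/nᵢ), where nᵢ is the stratum total.
Stratum 1 (Women): n = 6858; a·d/n = 1965·1770/6858 = 507.1522; b·c/n = 1541·1582/6858 = 355.4771
Stratum 2 (Men): n = 3841; a·d/n = 1483·1256/3841 = 484.9383; b·c/n = 514·588/3841 = 78.6858
OR_MH = (507.1522 + 484.9383) / (355.4771 + 78.6858) = 992.0905 / 434.1629 = 2.28507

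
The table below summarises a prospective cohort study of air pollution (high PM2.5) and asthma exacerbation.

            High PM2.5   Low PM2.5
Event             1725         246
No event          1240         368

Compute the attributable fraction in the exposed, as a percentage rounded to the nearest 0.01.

Reading the table with exposure as columns: a = 1725 (High PM2.5, case), b = 1240 (High PM2.5, non-case), c = 246 (Low PM2.5, case), d = 368.
Risk in exposed = 1725/2965 = 0.58179; risk in unexposed = 246/614 = 0.40065.
RR = 0.58179/0.40065 = 1.45210
AR% = (RR − 1)/RR × 100 = (1.45210 − 1)/1.45210 × 100 = 31.1344%

31.13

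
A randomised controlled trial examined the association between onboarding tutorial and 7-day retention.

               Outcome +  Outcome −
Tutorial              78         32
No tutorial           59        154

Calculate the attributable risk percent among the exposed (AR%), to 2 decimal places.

60.94

Cells: a = 78, b = 32, c = 59, d = 154.
Risk in exposed = 78/110 = 0.70909; risk in unexposed = 59/213 = 0.27700.
RR = 0.70909/0.27700 = 2.55994
AR% = (RR − 1)/RR × 100 = (2.55994 − 1)/2.55994 × 100 = 60.9366%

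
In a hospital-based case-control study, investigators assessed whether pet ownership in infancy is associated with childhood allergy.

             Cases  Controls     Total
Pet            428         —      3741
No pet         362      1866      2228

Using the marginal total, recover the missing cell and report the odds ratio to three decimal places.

The missing cell is in the exposed row: 3741 − 428 = 3313.
So a = 428, b = 3313, c = 362, d = 1866.
OR = (a·d)/(b·c) = (428 × 1866) / (3313 × 362) = 798648 / 1199306 = 0.66593

0.666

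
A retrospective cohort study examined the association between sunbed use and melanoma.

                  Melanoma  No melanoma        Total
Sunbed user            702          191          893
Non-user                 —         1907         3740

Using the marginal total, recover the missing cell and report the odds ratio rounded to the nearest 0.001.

The missing cell is in the unexposed row: 3740 − 1907 = 1833.
So a = 702, b = 191, c = 1833, d = 1907.
OR = (a·d)/(b·c) = (702 × 1907) / (191 × 1833) = 1338714 / 350103 = 3.82377

3.824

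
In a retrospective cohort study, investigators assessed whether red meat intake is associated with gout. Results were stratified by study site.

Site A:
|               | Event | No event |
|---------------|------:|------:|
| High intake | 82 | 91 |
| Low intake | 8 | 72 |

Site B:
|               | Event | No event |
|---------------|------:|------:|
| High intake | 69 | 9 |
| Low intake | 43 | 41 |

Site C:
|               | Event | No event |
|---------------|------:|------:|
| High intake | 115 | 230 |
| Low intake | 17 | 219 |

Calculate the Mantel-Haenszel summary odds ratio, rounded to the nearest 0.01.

OR_MH = Σ(aᵢdᵢ/nᵢ) / Σ(bᵢcᵢ/nᵢ), where nᵢ is the stratum total.
Stratum 1 (Site A): n = 253; a·d/n = 82·72/253 = 23.3360; b·c/n = 91·8/253 = 2.8775
Stratum 2 (Site B): n = 162; a·d/n = 69·41/162 = 17.4630; b·c/n = 9·43/162 = 2.3889
Stratum 3 (Site C): n = 581; a·d/n = 115·219/581 = 43.3477; b·c/n = 230·17/581 = 6.7298
OR_MH = (23.3360 + 17.4630 + 43.3477) / (2.8775 + 2.3889 + 6.7298) = 84.1466 / 11.9961 = 7.01448

7.01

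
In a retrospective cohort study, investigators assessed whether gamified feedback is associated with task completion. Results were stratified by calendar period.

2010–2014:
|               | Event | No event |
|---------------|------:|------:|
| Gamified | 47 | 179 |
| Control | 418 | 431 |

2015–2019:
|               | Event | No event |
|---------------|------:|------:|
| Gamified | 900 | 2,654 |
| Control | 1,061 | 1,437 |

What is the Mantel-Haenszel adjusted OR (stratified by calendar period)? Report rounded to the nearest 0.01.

0.43

OR_MH = Σ(aᵢdᵢ/nᵢ) / Σ(bᵢcᵢ/nᵢ), where nᵢ is the stratum total.
Stratum 1 (2010–2014): n = 1075; a·d/n = 47·431/1075 = 18.8437; b·c/n = 179·418/1075 = 69.6019
Stratum 2 (2015–2019): n = 6052; a·d/n = 900·1437/6052 = 213.6980; b·c/n = 2654·1061/6052 = 465.2832
OR_MH = (18.8437 + 213.6980) / (69.6019 + 465.2832) = 232.5417 / 534.8851 = 0.43475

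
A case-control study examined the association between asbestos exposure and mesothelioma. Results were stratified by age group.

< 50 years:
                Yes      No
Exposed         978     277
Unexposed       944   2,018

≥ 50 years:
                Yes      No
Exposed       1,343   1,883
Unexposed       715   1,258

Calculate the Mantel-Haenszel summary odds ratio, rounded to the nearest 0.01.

OR_MH = Σ(aᵢdᵢ/nᵢ) / Σ(bᵢcᵢ/nᵢ), where nᵢ is the stratum total.
Stratum 1 (< 50 years): n = 4217; a·d/n = 978·2018/4217 = 468.0114; b·c/n = 277·944/4217 = 62.0081
Stratum 2 (≥ 50 years): n = 5199; a·d/n = 1343·1258/5199 = 324.9652; b·c/n = 1883·715/5199 = 258.9623
OR_MH = (468.0114 + 324.9652) / (62.0081 + 258.9623) = 792.9766 / 320.9704 = 2.47056

2.47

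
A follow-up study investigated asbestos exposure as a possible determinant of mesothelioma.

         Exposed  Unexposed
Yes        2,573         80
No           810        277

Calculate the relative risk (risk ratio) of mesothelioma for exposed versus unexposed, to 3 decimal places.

Reading the table with exposure as columns: a = 2573 (Exposed, case), b = 810 (Exposed, non-case), c = 80 (Unexposed, case), d = 277.
Risk in exposed = 2573/3383 = 0.76057; risk in unexposed = 80/357 = 0.22409.
RR = 0.76057 / 0.22409 = 3.39403
The risk among the exposed is 3.39 times that among the unexposed.

3.394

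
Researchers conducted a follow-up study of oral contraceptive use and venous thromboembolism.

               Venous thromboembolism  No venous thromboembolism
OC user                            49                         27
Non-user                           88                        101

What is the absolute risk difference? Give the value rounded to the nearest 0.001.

Cells: a = 49, b = 27, c = 88, d = 101.
Risk in exposed = 49/76 = 0.644737; risk in unexposed = 88/189 = 0.465608.
Risk difference = 0.644737 − 0.465608 = 0.179128

0.179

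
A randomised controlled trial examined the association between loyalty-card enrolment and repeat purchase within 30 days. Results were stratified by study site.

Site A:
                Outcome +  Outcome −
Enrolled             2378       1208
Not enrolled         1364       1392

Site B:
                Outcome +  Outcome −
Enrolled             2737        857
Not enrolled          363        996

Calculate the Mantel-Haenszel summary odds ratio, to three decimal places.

3.324

OR_MH = Σ(aᵢdᵢ/nᵢ) / Σ(bᵢcᵢ/nᵢ), where nᵢ is the stratum total.
Stratum 1 (Site A): n = 6342; a·d/n = 2378·1392/6342 = 521.9451; b·c/n = 1208·1364/6342 = 259.8095
Stratum 2 (Site B): n = 4953; a·d/n = 2737·996/4953 = 550.3840; b·c/n = 857·363/4953 = 62.8086
OR_MH = (521.9451 + 550.3840) / (259.8095 + 62.8086) = 1072.3291 / 322.6181 = 3.32383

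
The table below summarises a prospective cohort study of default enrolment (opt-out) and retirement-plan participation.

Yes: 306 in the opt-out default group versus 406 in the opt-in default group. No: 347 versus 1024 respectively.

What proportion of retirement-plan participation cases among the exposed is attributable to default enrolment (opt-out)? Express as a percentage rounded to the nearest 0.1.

39.4

From the description: a = 306, b = 347, c = 406, d = 1024.
Risk in exposed = 306/653 = 0.46861; risk in unexposed = 406/1430 = 0.28392.
RR = 0.46861/0.28392 = 1.65051
AR% = (RR − 1)/RR × 100 = (1.65051 − 1)/1.65051 × 100 = 39.4127%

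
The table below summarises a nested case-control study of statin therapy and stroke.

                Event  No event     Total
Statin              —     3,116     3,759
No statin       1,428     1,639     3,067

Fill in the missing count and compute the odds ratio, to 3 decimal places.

The missing cell is in the exposed row: 3759 − 3116 = 643.
So a = 643, b = 3116, c = 1428, d = 1639.
OR = (a·d)/(b·c) = (643 × 1639) / (3116 × 1428) = 1053877 / 4449648 = 0.23685

0.237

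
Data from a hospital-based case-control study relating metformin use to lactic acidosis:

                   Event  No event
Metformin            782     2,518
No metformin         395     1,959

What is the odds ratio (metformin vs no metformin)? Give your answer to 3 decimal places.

Cells: a = 782, b = 2518, c = 395, d = 1959.
OR = (a·d)/(b·c) = (782 × 1959) / (2518 × 395) = 1531938 / 994610 = 1.54024
The odds of lactic acidosis are about 1.54 times as high in the metformin group.

1.540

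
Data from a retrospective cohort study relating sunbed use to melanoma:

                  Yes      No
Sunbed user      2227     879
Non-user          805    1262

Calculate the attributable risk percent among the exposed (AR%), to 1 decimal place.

Cells: a = 2227, b = 879, c = 805, d = 1262.
Risk in exposed = 2227/3106 = 0.71700; risk in unexposed = 805/2067 = 0.38945.
RR = 0.71700/0.38945 = 1.84104
AR% = (RR − 1)/RR × 100 = (1.84104 − 1)/1.84104 × 100 = 45.6829%

45.7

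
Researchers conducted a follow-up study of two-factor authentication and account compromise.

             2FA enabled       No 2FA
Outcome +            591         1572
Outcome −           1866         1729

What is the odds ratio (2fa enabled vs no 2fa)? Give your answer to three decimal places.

Reading the table with exposure as columns: a = 591 (2FA enabled, case), b = 1866 (2FA enabled, non-case), c = 1572 (No 2FA, case), d = 1729.
OR = (a·d)/(b·c) = (591 × 1729) / (1866 × 1572) = 1021839 / 2933352 = 0.34835
Exposure is associated with lower odds of account compromise (OR = 0.35 < 1).

0.348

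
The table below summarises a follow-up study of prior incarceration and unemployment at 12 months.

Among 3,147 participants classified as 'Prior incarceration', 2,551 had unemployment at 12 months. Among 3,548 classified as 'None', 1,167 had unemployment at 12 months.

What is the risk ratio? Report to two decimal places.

From the description: a = 2551, b = 596, c = 1167, d = 2381.
Risk in exposed = 2551/3147 = 0.81061; risk in unexposed = 1167/3548 = 0.32892.
RR = 0.81061 / 0.32892 = 2.46449
The risk among the exposed is 2.46 times that among the unexposed.

2.46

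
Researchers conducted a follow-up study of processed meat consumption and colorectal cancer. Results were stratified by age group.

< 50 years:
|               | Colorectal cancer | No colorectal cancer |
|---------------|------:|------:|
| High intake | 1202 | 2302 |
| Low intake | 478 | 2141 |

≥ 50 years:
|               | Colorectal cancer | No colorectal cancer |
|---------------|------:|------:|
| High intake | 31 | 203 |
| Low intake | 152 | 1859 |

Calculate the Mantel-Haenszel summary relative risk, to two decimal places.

RR_MH = Σ(aᵢ·n₀ᵢ/nᵢ) / Σ(cᵢ·n₁ᵢ/nᵢ), with n₁ᵢ = aᵢ+bᵢ (exposed), n₀ᵢ = cᵢ+dᵢ (unexposed), nᵢ = n₁ᵢ+n₀ᵢ.
Stratum 1 (< 50 years): n₁ = 3504, n₀ = 2619, n = 6123; a·n₀/n = 1202·2619/6123 = 514.1333; c·n₁/n = 478·3504/6123 = 273.5443
Stratum 2 (≥ 50 years): n₁ = 234, n₀ = 2011, n = 2245; a·n₀/n = 31·2011/2245 = 27.7688; c·n₁/n = 152·234/2245 = 15.8432
RR_MH = (514.1333 + 27.7688) / (273.5443 + 15.8432) = 541.9021 / 289.3875 = 1.87258

1.87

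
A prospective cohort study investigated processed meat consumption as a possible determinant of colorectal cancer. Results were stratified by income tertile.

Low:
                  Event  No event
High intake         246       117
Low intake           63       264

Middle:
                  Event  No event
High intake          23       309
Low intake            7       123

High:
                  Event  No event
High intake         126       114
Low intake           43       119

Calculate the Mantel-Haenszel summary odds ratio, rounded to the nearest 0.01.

4.99

OR_MH = Σ(aᵢdᵢ/nᵢ) / Σ(bᵢcᵢ/nᵢ), where nᵢ is the stratum total.
Stratum 1 (Low): n = 690; a·d/n = 246·264/690 = 94.1217; b·c/n = 117·63/690 = 10.6826
Stratum 2 (Middle): n = 462; a·d/n = 23·123/462 = 6.1234; b·c/n = 309·7/462 = 4.6818
Stratum 3 (High): n = 402; a·d/n = 126·119/402 = 37.2985; b·c/n = 114·43/402 = 12.1940
OR_MH = (94.1217 + 6.1234 + 37.2985) / (10.6826 + 4.6818 + 12.1940) = 137.5436 / 27.5585 = 4.99098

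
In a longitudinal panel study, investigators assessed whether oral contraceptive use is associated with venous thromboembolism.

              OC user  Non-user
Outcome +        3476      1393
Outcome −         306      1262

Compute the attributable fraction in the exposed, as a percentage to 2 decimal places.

Reading the table with exposure as columns: a = 3476 (OC user, case), b = 306 (OC user, non-case), c = 1393 (Non-user, case), d = 1262.
Risk in exposed = 3476/3782 = 0.91909; risk in unexposed = 1393/2655 = 0.52467.
RR = 0.91909/0.52467 = 1.75175
AR% = (RR − 1)/RR × 100 = (1.75175 − 1)/1.75175 × 100 = 42.9142%

42.91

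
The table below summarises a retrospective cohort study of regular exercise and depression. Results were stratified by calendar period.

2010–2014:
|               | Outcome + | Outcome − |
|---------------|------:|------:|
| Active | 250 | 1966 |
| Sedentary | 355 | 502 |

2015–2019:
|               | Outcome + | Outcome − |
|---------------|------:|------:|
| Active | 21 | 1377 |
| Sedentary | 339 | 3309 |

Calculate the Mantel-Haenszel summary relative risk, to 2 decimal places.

RR_MH = Σ(aᵢ·n₀ᵢ/nᵢ) / Σ(cᵢ·n₁ᵢ/nᵢ), with n₁ᵢ = aᵢ+bᵢ (exposed), n₀ᵢ = cᵢ+dᵢ (unexposed), nᵢ = n₁ᵢ+n₀ᵢ.
Stratum 1 (2010–2014): n₁ = 2216, n₀ = 857, n = 3073; a·n₀/n = 250·857/3073 = 69.7201; c·n₁/n = 355·2216/3073 = 255.9974
Stratum 2 (2015–2019): n₁ = 1398, n₀ = 3648, n = 5046; a·n₀/n = 21·3648/5046 = 15.1819; c·n₁/n = 339·1398/5046 = 93.9203
RR_MH = (69.7201 + 15.1819) / (255.9974 + 93.9203) = 84.9021 / 349.9177 = 0.24263

0.24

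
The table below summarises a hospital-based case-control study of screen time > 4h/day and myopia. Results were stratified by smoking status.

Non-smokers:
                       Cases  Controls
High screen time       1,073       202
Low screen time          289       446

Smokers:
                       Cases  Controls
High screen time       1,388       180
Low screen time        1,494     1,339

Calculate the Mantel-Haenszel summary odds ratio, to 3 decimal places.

OR_MH = Σ(aᵢdᵢ/nᵢ) / Σ(bᵢcᵢ/nᵢ), where nᵢ is the stratum total.
Stratum 1 (Non-smokers): n = 2010; a·d/n = 1073·446/2010 = 238.0886; b·c/n = 202·289/2010 = 29.0438
Stratum 2 (Smokers): n = 4401; a·d/n = 1388·1339/4401 = 422.2977; b·c/n = 180·1494/4401 = 61.1043
OR_MH = (238.0886 + 422.2977) / (29.0438 + 61.1043) = 660.3862 / 90.1481 = 7.32557

7.326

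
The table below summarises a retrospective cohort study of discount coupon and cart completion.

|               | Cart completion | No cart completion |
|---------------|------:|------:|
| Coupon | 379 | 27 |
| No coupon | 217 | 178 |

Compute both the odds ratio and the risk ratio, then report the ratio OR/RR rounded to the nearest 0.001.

Cells: a = 379, b = 27, c = 217, d = 178.
OR = (379·178)/(27·217) = 67462/5859 = 11.51425
Risk in exposed = 379/406 = 0.93350; risk in unexposed = 217/395 = 0.54937; RR = 1.69922
OR/RR = 11.51425 / 1.69922 = 6.77618
The outcome is not rare, so the OR lies further from 1 than the RR.

6.776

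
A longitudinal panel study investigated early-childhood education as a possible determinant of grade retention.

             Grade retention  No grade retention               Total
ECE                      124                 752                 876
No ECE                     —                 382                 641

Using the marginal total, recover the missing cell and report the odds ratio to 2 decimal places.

The missing cell is in the unexposed row: 641 − 382 = 259.
So a = 124, b = 752, c = 259, d = 382.
OR = (a·d)/(b·c) = (124 × 382) / (752 × 259) = 47368 / 194768 = 0.24320

0.24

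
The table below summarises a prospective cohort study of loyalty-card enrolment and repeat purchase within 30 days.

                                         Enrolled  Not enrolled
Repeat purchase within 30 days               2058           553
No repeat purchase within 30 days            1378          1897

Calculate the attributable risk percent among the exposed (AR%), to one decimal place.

62.3

Reading the table with exposure as columns: a = 2058 (Enrolled, case), b = 1378 (Enrolled, non-case), c = 553 (Not enrolled, case), d = 1897.
Risk in exposed = 2058/3436 = 0.59895; risk in unexposed = 553/2450 = 0.22571.
RR = 0.59895/0.22571 = 2.65359
AR% = (RR − 1)/RR × 100 = (2.65359 − 1)/2.65359 × 100 = 62.3151%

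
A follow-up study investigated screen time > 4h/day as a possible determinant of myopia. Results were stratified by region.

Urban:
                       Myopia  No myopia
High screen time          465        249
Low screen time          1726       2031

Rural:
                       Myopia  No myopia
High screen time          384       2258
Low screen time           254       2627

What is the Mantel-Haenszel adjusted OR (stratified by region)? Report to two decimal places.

OR_MH = Σ(aᵢdᵢ/nᵢ) / Σ(bᵢcᵢ/nᵢ), where nᵢ is the stratum total.
Stratum 1 (Urban): n = 4471; a·d/n = 465·2031/4471 = 211.2313; b·c/n = 249·1726/4471 = 96.1248
Stratum 2 (Rural): n = 5523; a·d/n = 384·2627/5523 = 182.6486; b·c/n = 2258·254/5523 = 103.8443
OR_MH = (211.2313 + 182.6486) / (96.1248 + 103.8443) = 393.8798 / 199.9691 = 1.96970

1.97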